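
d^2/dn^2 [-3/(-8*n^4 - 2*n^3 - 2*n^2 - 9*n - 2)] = 6*(-2*(24*n^2 + 3*n + 1)*(8*n^4 + 2*n^3 + 2*n^2 + 9*n + 2) + (32*n^3 + 6*n^2 + 4*n + 9)^2)/(8*n^4 + 2*n^3 + 2*n^2 + 9*n + 2)^3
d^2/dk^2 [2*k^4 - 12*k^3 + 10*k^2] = 24*k^2 - 72*k + 20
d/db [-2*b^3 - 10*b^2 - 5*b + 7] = -6*b^2 - 20*b - 5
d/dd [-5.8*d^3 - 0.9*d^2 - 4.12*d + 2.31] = -17.4*d^2 - 1.8*d - 4.12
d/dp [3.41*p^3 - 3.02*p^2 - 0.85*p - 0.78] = 10.23*p^2 - 6.04*p - 0.85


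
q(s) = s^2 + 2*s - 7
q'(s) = 2*s + 2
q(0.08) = -6.83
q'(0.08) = 2.16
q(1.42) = -2.14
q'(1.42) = 4.84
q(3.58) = 12.98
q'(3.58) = 9.16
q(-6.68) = 24.26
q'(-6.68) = -11.36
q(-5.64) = 13.53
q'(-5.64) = -9.28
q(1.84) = 0.07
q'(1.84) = 5.68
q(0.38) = -6.10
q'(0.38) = 2.76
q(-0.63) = -7.86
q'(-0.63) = 0.74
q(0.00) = -7.00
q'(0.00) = 2.00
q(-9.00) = 56.00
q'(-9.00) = -16.00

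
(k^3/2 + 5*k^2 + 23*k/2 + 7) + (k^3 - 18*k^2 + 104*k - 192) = 3*k^3/2 - 13*k^2 + 231*k/2 - 185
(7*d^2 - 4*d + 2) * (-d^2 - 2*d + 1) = -7*d^4 - 10*d^3 + 13*d^2 - 8*d + 2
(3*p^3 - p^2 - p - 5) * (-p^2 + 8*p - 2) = -3*p^5 + 25*p^4 - 13*p^3 - p^2 - 38*p + 10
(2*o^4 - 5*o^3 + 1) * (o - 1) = 2*o^5 - 7*o^4 + 5*o^3 + o - 1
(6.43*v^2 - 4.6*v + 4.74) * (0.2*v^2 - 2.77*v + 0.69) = 1.286*v^4 - 18.7311*v^3 + 18.1267*v^2 - 16.3038*v + 3.2706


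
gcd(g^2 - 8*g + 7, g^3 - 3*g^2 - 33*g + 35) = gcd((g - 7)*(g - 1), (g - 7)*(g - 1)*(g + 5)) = g^2 - 8*g + 7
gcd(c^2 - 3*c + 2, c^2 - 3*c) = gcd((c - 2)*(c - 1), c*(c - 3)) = 1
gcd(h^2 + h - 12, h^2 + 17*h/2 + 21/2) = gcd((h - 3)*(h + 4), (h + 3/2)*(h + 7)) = 1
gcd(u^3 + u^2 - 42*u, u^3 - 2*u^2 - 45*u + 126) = u^2 + u - 42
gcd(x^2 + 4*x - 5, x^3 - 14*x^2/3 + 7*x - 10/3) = x - 1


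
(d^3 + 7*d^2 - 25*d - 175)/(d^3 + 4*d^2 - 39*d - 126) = (d^2 - 25)/(d^2 - 3*d - 18)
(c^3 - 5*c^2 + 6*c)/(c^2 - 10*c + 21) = c*(c - 2)/(c - 7)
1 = 1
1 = 1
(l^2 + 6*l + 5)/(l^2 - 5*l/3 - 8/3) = 3*(l + 5)/(3*l - 8)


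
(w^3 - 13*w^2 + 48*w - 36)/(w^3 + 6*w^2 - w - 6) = (w^2 - 12*w + 36)/(w^2 + 7*w + 6)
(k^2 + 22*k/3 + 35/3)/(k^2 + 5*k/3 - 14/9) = 3*(k + 5)/(3*k - 2)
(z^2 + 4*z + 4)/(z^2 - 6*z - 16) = (z + 2)/(z - 8)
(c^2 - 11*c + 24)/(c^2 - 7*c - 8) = (c - 3)/(c + 1)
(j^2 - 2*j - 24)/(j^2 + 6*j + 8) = (j - 6)/(j + 2)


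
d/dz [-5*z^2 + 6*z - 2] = 6 - 10*z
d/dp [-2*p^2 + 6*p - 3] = 6 - 4*p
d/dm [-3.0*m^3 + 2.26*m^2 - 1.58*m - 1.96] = -9.0*m^2 + 4.52*m - 1.58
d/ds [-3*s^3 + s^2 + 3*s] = -9*s^2 + 2*s + 3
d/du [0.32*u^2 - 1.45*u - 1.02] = 0.64*u - 1.45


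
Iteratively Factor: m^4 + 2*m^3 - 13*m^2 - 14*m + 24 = (m + 2)*(m^3 - 13*m + 12) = (m + 2)*(m + 4)*(m^2 - 4*m + 3) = (m - 3)*(m + 2)*(m + 4)*(m - 1)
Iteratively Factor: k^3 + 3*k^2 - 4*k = (k)*(k^2 + 3*k - 4) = k*(k + 4)*(k - 1)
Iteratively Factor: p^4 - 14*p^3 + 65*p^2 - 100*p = (p - 5)*(p^3 - 9*p^2 + 20*p) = (p - 5)^2*(p^2 - 4*p) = (p - 5)^2*(p - 4)*(p)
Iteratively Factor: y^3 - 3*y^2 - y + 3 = (y + 1)*(y^2 - 4*y + 3) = (y - 1)*(y + 1)*(y - 3)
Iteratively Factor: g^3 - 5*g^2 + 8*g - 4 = (g - 2)*(g^2 - 3*g + 2) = (g - 2)^2*(g - 1)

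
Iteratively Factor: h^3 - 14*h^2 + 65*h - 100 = (h - 5)*(h^2 - 9*h + 20) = (h - 5)^2*(h - 4)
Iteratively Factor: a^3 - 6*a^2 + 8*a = (a)*(a^2 - 6*a + 8) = a*(a - 4)*(a - 2)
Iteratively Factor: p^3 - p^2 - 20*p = (p + 4)*(p^2 - 5*p) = (p - 5)*(p + 4)*(p)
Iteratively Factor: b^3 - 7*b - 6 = (b + 2)*(b^2 - 2*b - 3) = (b + 1)*(b + 2)*(b - 3)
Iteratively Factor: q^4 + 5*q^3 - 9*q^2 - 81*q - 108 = (q + 3)*(q^3 + 2*q^2 - 15*q - 36) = (q + 3)^2*(q^2 - q - 12) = (q - 4)*(q + 3)^2*(q + 3)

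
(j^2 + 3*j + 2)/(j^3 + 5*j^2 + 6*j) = (j + 1)/(j*(j + 3))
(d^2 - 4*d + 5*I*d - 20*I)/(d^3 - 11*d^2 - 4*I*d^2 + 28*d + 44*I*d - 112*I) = (d + 5*I)/(d^2 - d*(7 + 4*I) + 28*I)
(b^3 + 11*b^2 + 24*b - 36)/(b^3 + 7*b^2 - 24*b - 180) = (b - 1)/(b - 5)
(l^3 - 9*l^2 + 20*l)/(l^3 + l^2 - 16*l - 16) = l*(l - 5)/(l^2 + 5*l + 4)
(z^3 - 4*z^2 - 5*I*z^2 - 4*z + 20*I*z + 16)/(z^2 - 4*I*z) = z - 4 - I + 4*I/z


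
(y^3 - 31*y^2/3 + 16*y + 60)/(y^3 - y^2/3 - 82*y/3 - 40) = (y - 6)/(y + 4)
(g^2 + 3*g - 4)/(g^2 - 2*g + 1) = (g + 4)/(g - 1)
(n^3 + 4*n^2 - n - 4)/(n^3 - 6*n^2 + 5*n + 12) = (n^2 + 3*n - 4)/(n^2 - 7*n + 12)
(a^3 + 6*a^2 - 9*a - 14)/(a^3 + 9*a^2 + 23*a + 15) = (a^2 + 5*a - 14)/(a^2 + 8*a + 15)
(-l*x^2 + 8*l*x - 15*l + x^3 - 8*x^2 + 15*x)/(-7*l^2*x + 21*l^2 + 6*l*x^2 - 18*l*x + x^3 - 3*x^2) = (x - 5)/(7*l + x)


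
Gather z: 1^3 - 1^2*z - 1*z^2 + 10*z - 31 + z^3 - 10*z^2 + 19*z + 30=z^3 - 11*z^2 + 28*z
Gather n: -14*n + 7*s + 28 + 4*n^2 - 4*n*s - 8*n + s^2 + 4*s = 4*n^2 + n*(-4*s - 22) + s^2 + 11*s + 28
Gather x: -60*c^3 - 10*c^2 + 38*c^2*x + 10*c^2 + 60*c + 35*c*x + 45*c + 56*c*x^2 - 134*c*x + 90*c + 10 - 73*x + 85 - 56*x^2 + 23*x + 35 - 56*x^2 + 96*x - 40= -60*c^3 + 195*c + x^2*(56*c - 112) + x*(38*c^2 - 99*c + 46) + 90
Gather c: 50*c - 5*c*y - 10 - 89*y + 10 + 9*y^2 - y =c*(50 - 5*y) + 9*y^2 - 90*y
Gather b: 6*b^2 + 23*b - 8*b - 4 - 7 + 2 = 6*b^2 + 15*b - 9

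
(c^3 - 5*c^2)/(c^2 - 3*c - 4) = c^2*(5 - c)/(-c^2 + 3*c + 4)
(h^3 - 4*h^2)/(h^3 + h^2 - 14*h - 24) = h^2/(h^2 + 5*h + 6)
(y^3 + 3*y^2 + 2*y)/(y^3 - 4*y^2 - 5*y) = (y + 2)/(y - 5)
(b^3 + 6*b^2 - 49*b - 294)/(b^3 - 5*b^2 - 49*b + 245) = (b + 6)/(b - 5)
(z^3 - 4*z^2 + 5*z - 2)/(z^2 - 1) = (z^2 - 3*z + 2)/(z + 1)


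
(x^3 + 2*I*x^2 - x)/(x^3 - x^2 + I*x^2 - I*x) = (x + I)/(x - 1)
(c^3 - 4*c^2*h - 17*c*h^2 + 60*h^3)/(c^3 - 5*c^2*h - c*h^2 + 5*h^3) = (c^2 + c*h - 12*h^2)/(c^2 - h^2)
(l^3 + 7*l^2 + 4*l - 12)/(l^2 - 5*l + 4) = (l^2 + 8*l + 12)/(l - 4)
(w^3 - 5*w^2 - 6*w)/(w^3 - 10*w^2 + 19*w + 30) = w/(w - 5)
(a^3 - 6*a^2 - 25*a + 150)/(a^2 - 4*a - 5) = (a^2 - a - 30)/(a + 1)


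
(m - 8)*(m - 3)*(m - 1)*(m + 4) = m^4 - 8*m^3 - 13*m^2 + 116*m - 96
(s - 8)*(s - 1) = s^2 - 9*s + 8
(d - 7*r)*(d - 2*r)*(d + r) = d^3 - 8*d^2*r + 5*d*r^2 + 14*r^3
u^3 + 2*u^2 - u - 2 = (u - 1)*(u + 1)*(u + 2)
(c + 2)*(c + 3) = c^2 + 5*c + 6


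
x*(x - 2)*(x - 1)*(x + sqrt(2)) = x^4 - 3*x^3 + sqrt(2)*x^3 - 3*sqrt(2)*x^2 + 2*x^2 + 2*sqrt(2)*x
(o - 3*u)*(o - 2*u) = o^2 - 5*o*u + 6*u^2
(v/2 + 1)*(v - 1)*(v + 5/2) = v^3/2 + 7*v^2/4 + v/4 - 5/2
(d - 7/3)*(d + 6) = d^2 + 11*d/3 - 14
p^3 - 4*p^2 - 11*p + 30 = (p - 5)*(p - 2)*(p + 3)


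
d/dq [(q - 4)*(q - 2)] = 2*q - 6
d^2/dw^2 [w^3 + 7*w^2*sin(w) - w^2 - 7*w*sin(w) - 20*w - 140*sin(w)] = -7*w^2*sin(w) + 7*w*sin(w) + 28*w*cos(w) + 6*w + 154*sin(w) - 14*cos(w) - 2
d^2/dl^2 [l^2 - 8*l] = 2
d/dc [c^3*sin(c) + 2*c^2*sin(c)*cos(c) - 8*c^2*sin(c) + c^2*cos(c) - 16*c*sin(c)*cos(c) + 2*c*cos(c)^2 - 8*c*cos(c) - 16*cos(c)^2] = c^3*cos(c) + 2*c^2*sin(c) - 8*c^2*cos(c) + 2*c^2*cos(2*c) - 8*c*sin(c) + 2*c*cos(c) - 16*c*cos(2*c) + 8*sin(2*c) - 8*cos(c) + cos(2*c) + 1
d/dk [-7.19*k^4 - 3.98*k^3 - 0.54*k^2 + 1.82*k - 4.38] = -28.76*k^3 - 11.94*k^2 - 1.08*k + 1.82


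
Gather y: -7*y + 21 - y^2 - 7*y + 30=-y^2 - 14*y + 51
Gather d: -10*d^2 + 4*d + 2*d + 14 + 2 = -10*d^2 + 6*d + 16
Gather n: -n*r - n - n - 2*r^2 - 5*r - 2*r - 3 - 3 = n*(-r - 2) - 2*r^2 - 7*r - 6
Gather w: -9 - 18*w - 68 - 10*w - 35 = -28*w - 112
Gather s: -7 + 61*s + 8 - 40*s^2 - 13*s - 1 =-40*s^2 + 48*s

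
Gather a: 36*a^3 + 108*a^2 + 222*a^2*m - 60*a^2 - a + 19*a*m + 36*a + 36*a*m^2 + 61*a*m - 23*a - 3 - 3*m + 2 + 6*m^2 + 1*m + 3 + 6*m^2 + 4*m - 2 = 36*a^3 + a^2*(222*m + 48) + a*(36*m^2 + 80*m + 12) + 12*m^2 + 2*m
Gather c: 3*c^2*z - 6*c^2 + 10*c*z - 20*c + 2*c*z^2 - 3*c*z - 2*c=c^2*(3*z - 6) + c*(2*z^2 + 7*z - 22)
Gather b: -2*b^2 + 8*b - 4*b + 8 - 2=-2*b^2 + 4*b + 6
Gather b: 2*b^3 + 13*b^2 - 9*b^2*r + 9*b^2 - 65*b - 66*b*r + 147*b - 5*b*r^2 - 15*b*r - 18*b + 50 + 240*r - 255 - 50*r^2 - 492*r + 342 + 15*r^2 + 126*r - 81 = 2*b^3 + b^2*(22 - 9*r) + b*(-5*r^2 - 81*r + 64) - 35*r^2 - 126*r + 56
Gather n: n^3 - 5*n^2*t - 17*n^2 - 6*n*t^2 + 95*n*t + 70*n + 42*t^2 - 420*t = n^3 + n^2*(-5*t - 17) + n*(-6*t^2 + 95*t + 70) + 42*t^2 - 420*t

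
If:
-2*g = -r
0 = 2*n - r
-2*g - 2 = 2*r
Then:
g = -1/3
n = -1/3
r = -2/3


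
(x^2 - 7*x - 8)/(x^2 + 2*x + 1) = (x - 8)/(x + 1)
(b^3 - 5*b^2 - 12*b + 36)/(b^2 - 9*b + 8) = (b^3 - 5*b^2 - 12*b + 36)/(b^2 - 9*b + 8)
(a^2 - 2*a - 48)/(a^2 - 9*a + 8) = (a + 6)/(a - 1)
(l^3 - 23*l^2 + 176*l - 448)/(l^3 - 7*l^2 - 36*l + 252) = (l^2 - 16*l + 64)/(l^2 - 36)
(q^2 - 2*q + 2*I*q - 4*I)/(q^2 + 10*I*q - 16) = (q - 2)/(q + 8*I)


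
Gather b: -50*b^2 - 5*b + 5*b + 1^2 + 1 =2 - 50*b^2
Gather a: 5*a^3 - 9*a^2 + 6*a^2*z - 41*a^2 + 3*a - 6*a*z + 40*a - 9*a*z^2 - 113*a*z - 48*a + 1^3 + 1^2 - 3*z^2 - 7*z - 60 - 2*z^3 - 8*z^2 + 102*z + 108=5*a^3 + a^2*(6*z - 50) + a*(-9*z^2 - 119*z - 5) - 2*z^3 - 11*z^2 + 95*z + 50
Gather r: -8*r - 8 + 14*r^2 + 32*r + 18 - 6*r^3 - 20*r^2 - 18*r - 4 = -6*r^3 - 6*r^2 + 6*r + 6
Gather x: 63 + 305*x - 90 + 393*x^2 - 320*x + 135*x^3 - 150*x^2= 135*x^3 + 243*x^2 - 15*x - 27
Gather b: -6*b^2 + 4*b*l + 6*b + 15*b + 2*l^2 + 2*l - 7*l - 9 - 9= -6*b^2 + b*(4*l + 21) + 2*l^2 - 5*l - 18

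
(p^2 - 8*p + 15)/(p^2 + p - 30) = (p - 3)/(p + 6)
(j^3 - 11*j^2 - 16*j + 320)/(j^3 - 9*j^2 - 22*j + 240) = (j - 8)/(j - 6)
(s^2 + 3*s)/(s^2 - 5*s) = (s + 3)/(s - 5)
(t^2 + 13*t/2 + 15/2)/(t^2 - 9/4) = 2*(t + 5)/(2*t - 3)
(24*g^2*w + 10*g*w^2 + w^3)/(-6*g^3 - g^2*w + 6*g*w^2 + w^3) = w*(4*g + w)/(-g^2 + w^2)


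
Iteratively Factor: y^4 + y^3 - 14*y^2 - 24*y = (y + 3)*(y^3 - 2*y^2 - 8*y) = y*(y + 3)*(y^2 - 2*y - 8) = y*(y - 4)*(y + 3)*(y + 2)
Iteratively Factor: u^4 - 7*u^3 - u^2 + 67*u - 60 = (u - 4)*(u^3 - 3*u^2 - 13*u + 15) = (u - 4)*(u + 3)*(u^2 - 6*u + 5) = (u - 4)*(u - 1)*(u + 3)*(u - 5)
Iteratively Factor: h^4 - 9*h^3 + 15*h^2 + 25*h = (h + 1)*(h^3 - 10*h^2 + 25*h) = (h - 5)*(h + 1)*(h^2 - 5*h) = h*(h - 5)*(h + 1)*(h - 5)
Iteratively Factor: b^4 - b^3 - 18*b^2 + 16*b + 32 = (b + 4)*(b^3 - 5*b^2 + 2*b + 8) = (b - 2)*(b + 4)*(b^2 - 3*b - 4) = (b - 2)*(b + 1)*(b + 4)*(b - 4)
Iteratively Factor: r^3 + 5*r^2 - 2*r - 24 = (r + 4)*(r^2 + r - 6) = (r + 3)*(r + 4)*(r - 2)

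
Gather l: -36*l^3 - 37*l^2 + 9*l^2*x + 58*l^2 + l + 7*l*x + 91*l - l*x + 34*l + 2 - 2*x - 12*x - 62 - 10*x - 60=-36*l^3 + l^2*(9*x + 21) + l*(6*x + 126) - 24*x - 120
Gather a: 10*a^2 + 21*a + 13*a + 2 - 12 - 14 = 10*a^2 + 34*a - 24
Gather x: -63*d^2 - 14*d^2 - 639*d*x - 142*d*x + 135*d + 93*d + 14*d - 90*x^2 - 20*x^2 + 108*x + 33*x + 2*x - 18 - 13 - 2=-77*d^2 + 242*d - 110*x^2 + x*(143 - 781*d) - 33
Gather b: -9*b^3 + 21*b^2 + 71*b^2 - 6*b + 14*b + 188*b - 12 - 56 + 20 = -9*b^3 + 92*b^2 + 196*b - 48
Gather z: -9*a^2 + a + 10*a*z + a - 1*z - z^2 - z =-9*a^2 + 2*a - z^2 + z*(10*a - 2)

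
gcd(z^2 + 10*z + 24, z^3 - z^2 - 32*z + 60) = z + 6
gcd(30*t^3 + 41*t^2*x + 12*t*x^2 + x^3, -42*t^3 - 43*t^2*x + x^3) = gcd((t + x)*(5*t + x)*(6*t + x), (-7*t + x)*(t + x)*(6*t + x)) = 6*t^2 + 7*t*x + x^2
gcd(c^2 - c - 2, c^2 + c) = c + 1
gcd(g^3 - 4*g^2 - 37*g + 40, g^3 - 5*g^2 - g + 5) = g - 1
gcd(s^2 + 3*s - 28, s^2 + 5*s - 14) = s + 7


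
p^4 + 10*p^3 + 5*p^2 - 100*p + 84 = (p - 2)*(p - 1)*(p + 6)*(p + 7)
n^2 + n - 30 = (n - 5)*(n + 6)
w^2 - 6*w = w*(w - 6)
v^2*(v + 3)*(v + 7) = v^4 + 10*v^3 + 21*v^2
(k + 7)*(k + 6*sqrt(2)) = k^2 + 7*k + 6*sqrt(2)*k + 42*sqrt(2)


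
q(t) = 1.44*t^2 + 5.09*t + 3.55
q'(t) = 2.88*t + 5.09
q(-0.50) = 1.36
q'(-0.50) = 3.65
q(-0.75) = 0.54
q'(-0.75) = 2.93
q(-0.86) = 0.24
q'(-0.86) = 2.61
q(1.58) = 15.19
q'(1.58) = 9.64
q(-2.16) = -0.73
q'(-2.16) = -1.13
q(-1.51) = -0.85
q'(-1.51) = 0.74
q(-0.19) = 2.63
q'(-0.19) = 4.54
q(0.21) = 4.68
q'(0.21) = 5.69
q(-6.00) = 24.85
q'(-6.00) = -12.19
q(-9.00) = 74.38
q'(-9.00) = -20.83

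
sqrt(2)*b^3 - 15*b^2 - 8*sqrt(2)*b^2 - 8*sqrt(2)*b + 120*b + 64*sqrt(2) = (b - 8)*(b - 8*sqrt(2))*(sqrt(2)*b + 1)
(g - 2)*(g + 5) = g^2 + 3*g - 10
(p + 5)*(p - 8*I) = p^2 + 5*p - 8*I*p - 40*I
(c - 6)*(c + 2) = c^2 - 4*c - 12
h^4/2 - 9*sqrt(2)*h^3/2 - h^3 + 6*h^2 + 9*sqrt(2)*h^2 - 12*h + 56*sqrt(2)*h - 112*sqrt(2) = (h/2 + sqrt(2))*(h - 2)*(h - 7*sqrt(2))*(h - 4*sqrt(2))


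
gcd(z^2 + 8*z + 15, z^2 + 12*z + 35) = z + 5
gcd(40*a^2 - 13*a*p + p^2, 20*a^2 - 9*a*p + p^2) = -5*a + p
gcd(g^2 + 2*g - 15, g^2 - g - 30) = g + 5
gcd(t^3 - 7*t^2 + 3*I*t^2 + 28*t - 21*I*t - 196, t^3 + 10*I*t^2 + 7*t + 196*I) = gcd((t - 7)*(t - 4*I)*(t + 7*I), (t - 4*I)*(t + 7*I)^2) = t^2 + 3*I*t + 28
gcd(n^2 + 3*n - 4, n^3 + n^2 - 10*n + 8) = n^2 + 3*n - 4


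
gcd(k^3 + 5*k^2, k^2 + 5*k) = k^2 + 5*k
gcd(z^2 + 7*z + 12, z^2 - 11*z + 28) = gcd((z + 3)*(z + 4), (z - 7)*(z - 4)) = 1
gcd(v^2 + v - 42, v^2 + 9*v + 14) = v + 7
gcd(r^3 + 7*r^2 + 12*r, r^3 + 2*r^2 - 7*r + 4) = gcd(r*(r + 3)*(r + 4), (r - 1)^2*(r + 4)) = r + 4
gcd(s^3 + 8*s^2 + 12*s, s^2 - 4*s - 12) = s + 2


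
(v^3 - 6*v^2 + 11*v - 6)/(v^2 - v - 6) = (v^2 - 3*v + 2)/(v + 2)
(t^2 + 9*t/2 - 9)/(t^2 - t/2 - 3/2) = (t + 6)/(t + 1)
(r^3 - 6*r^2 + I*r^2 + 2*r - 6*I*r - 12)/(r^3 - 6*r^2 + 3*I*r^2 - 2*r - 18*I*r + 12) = (r - I)/(r + I)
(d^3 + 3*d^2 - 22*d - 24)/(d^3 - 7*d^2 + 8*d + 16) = (d + 6)/(d - 4)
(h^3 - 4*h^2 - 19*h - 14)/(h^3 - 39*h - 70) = (h + 1)/(h + 5)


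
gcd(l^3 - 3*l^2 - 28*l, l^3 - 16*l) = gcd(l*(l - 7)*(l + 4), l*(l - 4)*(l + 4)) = l^2 + 4*l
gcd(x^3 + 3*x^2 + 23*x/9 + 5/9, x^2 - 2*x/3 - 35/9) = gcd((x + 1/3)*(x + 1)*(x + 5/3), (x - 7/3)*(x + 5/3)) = x + 5/3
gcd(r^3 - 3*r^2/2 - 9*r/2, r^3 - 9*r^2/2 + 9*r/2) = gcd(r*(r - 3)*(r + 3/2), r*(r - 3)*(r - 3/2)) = r^2 - 3*r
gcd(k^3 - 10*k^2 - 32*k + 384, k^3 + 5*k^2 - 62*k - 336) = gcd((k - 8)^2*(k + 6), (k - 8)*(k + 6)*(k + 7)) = k^2 - 2*k - 48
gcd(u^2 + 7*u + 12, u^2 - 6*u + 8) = 1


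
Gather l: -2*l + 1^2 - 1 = -2*l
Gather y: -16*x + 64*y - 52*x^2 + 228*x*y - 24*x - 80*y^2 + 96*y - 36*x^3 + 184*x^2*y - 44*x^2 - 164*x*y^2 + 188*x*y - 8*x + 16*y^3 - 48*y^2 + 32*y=-36*x^3 - 96*x^2 - 48*x + 16*y^3 + y^2*(-164*x - 128) + y*(184*x^2 + 416*x + 192)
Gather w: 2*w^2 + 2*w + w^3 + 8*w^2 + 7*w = w^3 + 10*w^2 + 9*w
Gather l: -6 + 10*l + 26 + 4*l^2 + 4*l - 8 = 4*l^2 + 14*l + 12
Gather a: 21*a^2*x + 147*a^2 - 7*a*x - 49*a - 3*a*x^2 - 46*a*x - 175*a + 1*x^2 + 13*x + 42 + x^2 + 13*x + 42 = a^2*(21*x + 147) + a*(-3*x^2 - 53*x - 224) + 2*x^2 + 26*x + 84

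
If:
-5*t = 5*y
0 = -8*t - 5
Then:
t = -5/8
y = 5/8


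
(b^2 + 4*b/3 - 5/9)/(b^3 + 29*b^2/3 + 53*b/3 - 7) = (b + 5/3)/(b^2 + 10*b + 21)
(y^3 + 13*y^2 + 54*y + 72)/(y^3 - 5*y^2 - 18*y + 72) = (y^2 + 9*y + 18)/(y^2 - 9*y + 18)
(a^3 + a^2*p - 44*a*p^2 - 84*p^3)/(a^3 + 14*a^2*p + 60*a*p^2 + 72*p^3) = (a - 7*p)/(a + 6*p)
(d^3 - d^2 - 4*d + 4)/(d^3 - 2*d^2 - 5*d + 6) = (d - 2)/(d - 3)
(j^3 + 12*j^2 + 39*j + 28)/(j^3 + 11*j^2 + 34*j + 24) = (j + 7)/(j + 6)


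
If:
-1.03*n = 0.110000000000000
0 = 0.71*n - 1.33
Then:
No Solution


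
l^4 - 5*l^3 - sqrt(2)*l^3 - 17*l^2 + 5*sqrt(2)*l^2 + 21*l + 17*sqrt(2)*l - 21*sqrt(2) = (l - 7)*(l - 1)*(l + 3)*(l - sqrt(2))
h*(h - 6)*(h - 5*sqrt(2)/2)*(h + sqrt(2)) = h^4 - 6*h^3 - 3*sqrt(2)*h^3/2 - 5*h^2 + 9*sqrt(2)*h^2 + 30*h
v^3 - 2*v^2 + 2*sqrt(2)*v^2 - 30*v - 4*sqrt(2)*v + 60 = (v - 2)*(v - 3*sqrt(2))*(v + 5*sqrt(2))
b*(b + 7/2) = b^2 + 7*b/2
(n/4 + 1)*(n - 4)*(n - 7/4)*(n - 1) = n^4/4 - 11*n^3/16 - 57*n^2/16 + 11*n - 7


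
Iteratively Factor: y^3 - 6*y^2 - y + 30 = (y - 3)*(y^2 - 3*y - 10) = (y - 5)*(y - 3)*(y + 2)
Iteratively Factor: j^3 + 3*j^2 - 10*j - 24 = (j + 2)*(j^2 + j - 12) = (j - 3)*(j + 2)*(j + 4)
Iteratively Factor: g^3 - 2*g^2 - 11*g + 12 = (g - 1)*(g^2 - g - 12) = (g - 4)*(g - 1)*(g + 3)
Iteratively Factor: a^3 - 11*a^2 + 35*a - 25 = (a - 1)*(a^2 - 10*a + 25) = (a - 5)*(a - 1)*(a - 5)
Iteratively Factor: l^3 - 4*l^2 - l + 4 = (l + 1)*(l^2 - 5*l + 4) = (l - 1)*(l + 1)*(l - 4)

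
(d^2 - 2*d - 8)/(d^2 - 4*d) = (d + 2)/d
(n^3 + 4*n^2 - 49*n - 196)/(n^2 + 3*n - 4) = (n^2 - 49)/(n - 1)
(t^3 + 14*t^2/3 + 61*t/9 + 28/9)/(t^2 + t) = t + 11/3 + 28/(9*t)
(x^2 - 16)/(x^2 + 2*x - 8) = (x - 4)/(x - 2)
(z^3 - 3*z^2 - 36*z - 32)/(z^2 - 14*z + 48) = (z^2 + 5*z + 4)/(z - 6)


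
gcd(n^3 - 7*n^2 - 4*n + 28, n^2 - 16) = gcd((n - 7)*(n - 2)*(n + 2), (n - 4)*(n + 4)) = 1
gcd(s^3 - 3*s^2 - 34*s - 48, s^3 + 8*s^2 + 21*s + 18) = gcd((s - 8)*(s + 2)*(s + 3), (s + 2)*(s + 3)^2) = s^2 + 5*s + 6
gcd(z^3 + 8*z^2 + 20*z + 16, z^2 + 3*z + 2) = z + 2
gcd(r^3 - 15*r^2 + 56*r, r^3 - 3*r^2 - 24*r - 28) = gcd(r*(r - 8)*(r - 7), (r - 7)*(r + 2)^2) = r - 7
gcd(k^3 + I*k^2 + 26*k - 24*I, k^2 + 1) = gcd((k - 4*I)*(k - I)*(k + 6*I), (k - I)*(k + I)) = k - I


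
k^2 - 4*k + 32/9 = (k - 8/3)*(k - 4/3)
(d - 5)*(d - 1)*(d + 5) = d^3 - d^2 - 25*d + 25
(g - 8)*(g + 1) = g^2 - 7*g - 8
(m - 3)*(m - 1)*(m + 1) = m^3 - 3*m^2 - m + 3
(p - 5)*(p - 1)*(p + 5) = p^3 - p^2 - 25*p + 25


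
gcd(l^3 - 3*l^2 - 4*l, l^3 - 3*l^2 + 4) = l + 1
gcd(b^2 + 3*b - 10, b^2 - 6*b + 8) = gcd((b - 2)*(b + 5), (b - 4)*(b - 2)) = b - 2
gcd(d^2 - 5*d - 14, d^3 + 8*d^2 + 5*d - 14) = d + 2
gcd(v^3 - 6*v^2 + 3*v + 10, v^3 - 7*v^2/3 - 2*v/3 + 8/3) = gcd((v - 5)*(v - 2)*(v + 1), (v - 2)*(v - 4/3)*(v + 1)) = v^2 - v - 2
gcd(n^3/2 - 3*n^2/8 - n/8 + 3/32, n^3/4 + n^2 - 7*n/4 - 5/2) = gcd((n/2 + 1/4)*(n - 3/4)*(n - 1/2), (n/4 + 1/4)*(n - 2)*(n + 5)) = 1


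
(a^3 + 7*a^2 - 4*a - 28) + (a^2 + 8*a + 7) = a^3 + 8*a^2 + 4*a - 21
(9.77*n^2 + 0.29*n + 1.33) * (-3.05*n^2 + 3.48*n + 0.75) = -29.7985*n^4 + 33.1151*n^3 + 4.2802*n^2 + 4.8459*n + 0.9975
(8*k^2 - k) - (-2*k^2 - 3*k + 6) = 10*k^2 + 2*k - 6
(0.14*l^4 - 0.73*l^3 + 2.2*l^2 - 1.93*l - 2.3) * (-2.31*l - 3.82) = -0.3234*l^5 + 1.1515*l^4 - 2.2934*l^3 - 3.9457*l^2 + 12.6856*l + 8.786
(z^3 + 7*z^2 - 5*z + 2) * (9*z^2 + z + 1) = 9*z^5 + 64*z^4 - 37*z^3 + 20*z^2 - 3*z + 2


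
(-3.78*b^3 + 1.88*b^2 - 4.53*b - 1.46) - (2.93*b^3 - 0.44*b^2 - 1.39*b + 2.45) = -6.71*b^3 + 2.32*b^2 - 3.14*b - 3.91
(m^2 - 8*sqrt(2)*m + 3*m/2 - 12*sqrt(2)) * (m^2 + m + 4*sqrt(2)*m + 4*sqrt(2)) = m^4 - 4*sqrt(2)*m^3 + 5*m^3/2 - 125*m^2/2 - 10*sqrt(2)*m^2 - 160*m - 6*sqrt(2)*m - 96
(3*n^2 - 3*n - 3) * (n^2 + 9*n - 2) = 3*n^4 + 24*n^3 - 36*n^2 - 21*n + 6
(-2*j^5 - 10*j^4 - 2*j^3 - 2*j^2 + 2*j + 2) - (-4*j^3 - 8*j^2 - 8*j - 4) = -2*j^5 - 10*j^4 + 2*j^3 + 6*j^2 + 10*j + 6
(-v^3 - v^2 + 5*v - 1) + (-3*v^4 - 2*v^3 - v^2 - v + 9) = -3*v^4 - 3*v^3 - 2*v^2 + 4*v + 8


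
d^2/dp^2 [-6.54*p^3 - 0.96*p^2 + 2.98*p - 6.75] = -39.24*p - 1.92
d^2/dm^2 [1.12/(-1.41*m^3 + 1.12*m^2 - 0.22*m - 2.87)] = ((9.4752*m - 2.5088)*(1.41*m^3 - 1.12*m^2 + 0.22*m + 2.87) - 1.12*(4.23*m^2 - 2.24*m + 0.22)*(8.46*m^2 - 4.48*m + 0.44))/(1.41*m^3 - 1.12*m^2 + 0.22*m + 2.87)^3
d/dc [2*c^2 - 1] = 4*c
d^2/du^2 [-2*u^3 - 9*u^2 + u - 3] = -12*u - 18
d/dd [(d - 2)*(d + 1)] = 2*d - 1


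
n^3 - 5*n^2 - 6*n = n*(n - 6)*(n + 1)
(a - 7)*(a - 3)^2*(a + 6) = a^4 - 7*a^3 - 27*a^2 + 243*a - 378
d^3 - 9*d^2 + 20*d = d*(d - 5)*(d - 4)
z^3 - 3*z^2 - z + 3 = (z - 3)*(z - 1)*(z + 1)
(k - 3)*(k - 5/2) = k^2 - 11*k/2 + 15/2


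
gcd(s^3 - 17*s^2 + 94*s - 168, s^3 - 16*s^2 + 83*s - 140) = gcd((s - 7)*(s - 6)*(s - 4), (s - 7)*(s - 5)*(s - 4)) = s^2 - 11*s + 28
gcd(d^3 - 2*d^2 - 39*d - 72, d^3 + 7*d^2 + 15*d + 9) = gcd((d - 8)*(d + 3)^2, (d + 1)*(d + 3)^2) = d^2 + 6*d + 9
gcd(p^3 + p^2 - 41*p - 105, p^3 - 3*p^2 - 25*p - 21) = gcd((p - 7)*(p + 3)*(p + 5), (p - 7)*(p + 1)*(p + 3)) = p^2 - 4*p - 21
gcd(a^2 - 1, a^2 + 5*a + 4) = a + 1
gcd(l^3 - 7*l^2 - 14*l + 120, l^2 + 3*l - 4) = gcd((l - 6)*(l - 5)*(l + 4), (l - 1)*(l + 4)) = l + 4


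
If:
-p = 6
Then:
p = -6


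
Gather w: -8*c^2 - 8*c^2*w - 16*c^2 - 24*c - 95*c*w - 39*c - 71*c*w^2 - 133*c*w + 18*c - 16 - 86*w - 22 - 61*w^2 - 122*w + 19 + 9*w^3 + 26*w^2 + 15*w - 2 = -24*c^2 - 45*c + 9*w^3 + w^2*(-71*c - 35) + w*(-8*c^2 - 228*c - 193) - 21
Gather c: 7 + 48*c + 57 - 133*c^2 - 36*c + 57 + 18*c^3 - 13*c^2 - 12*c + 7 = 18*c^3 - 146*c^2 + 128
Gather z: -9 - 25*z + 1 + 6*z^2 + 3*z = 6*z^2 - 22*z - 8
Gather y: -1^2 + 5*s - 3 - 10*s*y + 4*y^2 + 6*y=5*s + 4*y^2 + y*(6 - 10*s) - 4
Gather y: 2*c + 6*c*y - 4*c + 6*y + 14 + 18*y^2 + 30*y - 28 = -2*c + 18*y^2 + y*(6*c + 36) - 14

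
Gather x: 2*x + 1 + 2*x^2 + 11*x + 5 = 2*x^2 + 13*x + 6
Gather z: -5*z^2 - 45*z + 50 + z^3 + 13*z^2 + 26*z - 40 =z^3 + 8*z^2 - 19*z + 10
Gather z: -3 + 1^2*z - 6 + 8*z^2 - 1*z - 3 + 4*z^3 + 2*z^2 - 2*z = 4*z^3 + 10*z^2 - 2*z - 12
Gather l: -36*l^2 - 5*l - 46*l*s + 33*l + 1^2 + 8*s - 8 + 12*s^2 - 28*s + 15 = -36*l^2 + l*(28 - 46*s) + 12*s^2 - 20*s + 8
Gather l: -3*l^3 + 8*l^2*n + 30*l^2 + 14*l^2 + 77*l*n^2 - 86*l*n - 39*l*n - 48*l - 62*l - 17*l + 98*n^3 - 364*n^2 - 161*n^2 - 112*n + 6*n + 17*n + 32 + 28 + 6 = -3*l^3 + l^2*(8*n + 44) + l*(77*n^2 - 125*n - 127) + 98*n^3 - 525*n^2 - 89*n + 66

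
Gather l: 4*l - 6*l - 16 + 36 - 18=2 - 2*l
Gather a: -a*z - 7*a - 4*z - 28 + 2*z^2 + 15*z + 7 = a*(-z - 7) + 2*z^2 + 11*z - 21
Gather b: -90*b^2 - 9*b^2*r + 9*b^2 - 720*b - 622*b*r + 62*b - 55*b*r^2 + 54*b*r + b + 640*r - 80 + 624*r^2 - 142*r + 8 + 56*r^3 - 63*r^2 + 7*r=b^2*(-9*r - 81) + b*(-55*r^2 - 568*r - 657) + 56*r^3 + 561*r^2 + 505*r - 72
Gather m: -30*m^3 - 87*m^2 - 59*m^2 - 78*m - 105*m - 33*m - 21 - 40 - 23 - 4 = -30*m^3 - 146*m^2 - 216*m - 88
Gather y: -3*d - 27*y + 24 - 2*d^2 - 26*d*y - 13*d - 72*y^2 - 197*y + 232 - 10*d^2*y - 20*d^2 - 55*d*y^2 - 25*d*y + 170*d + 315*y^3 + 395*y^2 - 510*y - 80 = -22*d^2 + 154*d + 315*y^3 + y^2*(323 - 55*d) + y*(-10*d^2 - 51*d - 734) + 176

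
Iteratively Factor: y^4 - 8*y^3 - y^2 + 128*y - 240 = (y - 5)*(y^3 - 3*y^2 - 16*y + 48) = (y - 5)*(y - 4)*(y^2 + y - 12) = (y - 5)*(y - 4)*(y + 4)*(y - 3)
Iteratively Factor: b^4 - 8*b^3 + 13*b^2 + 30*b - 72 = (b + 2)*(b^3 - 10*b^2 + 33*b - 36) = (b - 3)*(b + 2)*(b^2 - 7*b + 12) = (b - 3)^2*(b + 2)*(b - 4)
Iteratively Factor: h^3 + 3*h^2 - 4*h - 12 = (h - 2)*(h^2 + 5*h + 6) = (h - 2)*(h + 2)*(h + 3)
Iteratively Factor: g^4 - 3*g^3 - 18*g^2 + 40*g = (g - 5)*(g^3 + 2*g^2 - 8*g) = g*(g - 5)*(g^2 + 2*g - 8) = g*(g - 5)*(g + 4)*(g - 2)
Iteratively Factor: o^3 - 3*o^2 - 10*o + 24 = (o + 3)*(o^2 - 6*o + 8) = (o - 2)*(o + 3)*(o - 4)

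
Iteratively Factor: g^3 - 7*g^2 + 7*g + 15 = (g + 1)*(g^2 - 8*g + 15) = (g - 3)*(g + 1)*(g - 5)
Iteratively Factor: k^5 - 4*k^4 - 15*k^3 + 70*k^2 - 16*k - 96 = (k - 2)*(k^4 - 2*k^3 - 19*k^2 + 32*k + 48) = (k - 2)*(k + 4)*(k^3 - 6*k^2 + 5*k + 12) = (k - 3)*(k - 2)*(k + 4)*(k^2 - 3*k - 4) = (k - 3)*(k - 2)*(k + 1)*(k + 4)*(k - 4)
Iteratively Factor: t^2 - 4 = (t + 2)*(t - 2)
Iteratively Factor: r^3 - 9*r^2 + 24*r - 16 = (r - 4)*(r^2 - 5*r + 4) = (r - 4)*(r - 1)*(r - 4)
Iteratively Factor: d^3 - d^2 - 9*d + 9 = (d + 3)*(d^2 - 4*d + 3) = (d - 1)*(d + 3)*(d - 3)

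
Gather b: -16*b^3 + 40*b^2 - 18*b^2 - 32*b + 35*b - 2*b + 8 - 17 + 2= -16*b^3 + 22*b^2 + b - 7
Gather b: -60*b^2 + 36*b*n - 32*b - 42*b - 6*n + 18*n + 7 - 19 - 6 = -60*b^2 + b*(36*n - 74) + 12*n - 18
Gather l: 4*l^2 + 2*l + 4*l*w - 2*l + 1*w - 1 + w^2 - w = 4*l^2 + 4*l*w + w^2 - 1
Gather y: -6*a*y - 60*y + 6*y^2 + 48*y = 6*y^2 + y*(-6*a - 12)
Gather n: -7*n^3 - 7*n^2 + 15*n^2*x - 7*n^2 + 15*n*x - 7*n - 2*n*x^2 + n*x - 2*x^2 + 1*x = -7*n^3 + n^2*(15*x - 14) + n*(-2*x^2 + 16*x - 7) - 2*x^2 + x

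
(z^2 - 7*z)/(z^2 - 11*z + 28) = z/(z - 4)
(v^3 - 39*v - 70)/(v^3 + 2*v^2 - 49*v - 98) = (v + 5)/(v + 7)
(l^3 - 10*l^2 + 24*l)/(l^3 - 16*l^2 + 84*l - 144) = l/(l - 6)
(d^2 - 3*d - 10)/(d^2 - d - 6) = (d - 5)/(d - 3)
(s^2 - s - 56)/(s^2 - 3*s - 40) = (s + 7)/(s + 5)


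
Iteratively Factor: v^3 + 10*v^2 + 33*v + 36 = (v + 3)*(v^2 + 7*v + 12) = (v + 3)*(v + 4)*(v + 3)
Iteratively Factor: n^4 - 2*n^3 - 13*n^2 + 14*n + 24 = (n + 1)*(n^3 - 3*n^2 - 10*n + 24) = (n + 1)*(n + 3)*(n^2 - 6*n + 8) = (n - 4)*(n + 1)*(n + 3)*(n - 2)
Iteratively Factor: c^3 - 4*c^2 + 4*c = (c - 2)*(c^2 - 2*c) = c*(c - 2)*(c - 2)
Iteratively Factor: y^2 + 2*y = (y + 2)*(y)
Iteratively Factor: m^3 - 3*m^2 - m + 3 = (m + 1)*(m^2 - 4*m + 3) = (m - 1)*(m + 1)*(m - 3)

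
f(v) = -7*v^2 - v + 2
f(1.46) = -14.38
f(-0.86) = -2.32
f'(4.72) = -67.08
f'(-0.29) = 3.06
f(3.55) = -89.77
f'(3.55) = -50.70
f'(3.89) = -55.46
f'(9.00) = -127.00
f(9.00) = -574.00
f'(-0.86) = 11.04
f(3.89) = -107.81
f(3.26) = -75.65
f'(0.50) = -8.00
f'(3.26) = -46.64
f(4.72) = -158.67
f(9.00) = -574.00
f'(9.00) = -127.00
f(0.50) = -0.25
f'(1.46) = -21.44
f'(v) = -14*v - 1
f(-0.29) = 1.70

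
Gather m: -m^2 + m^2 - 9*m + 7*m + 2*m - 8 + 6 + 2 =0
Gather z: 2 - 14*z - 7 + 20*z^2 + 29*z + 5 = 20*z^2 + 15*z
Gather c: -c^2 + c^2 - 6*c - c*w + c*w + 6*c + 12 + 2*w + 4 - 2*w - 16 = 0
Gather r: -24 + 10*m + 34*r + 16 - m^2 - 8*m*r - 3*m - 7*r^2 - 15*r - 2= -m^2 + 7*m - 7*r^2 + r*(19 - 8*m) - 10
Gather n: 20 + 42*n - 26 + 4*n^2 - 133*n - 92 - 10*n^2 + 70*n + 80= -6*n^2 - 21*n - 18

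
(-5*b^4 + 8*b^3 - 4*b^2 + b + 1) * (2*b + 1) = -10*b^5 + 11*b^4 - 2*b^2 + 3*b + 1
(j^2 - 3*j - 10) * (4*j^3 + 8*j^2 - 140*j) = 4*j^5 - 4*j^4 - 204*j^3 + 340*j^2 + 1400*j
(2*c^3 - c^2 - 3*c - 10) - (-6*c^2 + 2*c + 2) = 2*c^3 + 5*c^2 - 5*c - 12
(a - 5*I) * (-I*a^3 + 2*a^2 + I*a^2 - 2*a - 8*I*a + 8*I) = -I*a^4 - 3*a^3 + I*a^3 + 3*a^2 - 18*I*a^2 - 40*a + 18*I*a + 40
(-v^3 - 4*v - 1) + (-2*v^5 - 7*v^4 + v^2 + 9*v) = -2*v^5 - 7*v^4 - v^3 + v^2 + 5*v - 1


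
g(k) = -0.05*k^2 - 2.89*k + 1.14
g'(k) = -0.1*k - 2.89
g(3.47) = -9.49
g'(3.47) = -3.24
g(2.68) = -6.96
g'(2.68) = -3.16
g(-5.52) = 15.57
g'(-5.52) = -2.34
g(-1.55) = 5.50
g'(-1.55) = -2.74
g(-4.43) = 12.96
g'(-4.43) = -2.45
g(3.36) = -9.13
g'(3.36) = -3.23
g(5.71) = -16.99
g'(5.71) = -3.46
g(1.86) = -4.41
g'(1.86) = -3.08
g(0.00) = 1.14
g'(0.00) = -2.89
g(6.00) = -18.00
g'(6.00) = -3.49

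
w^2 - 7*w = w*(w - 7)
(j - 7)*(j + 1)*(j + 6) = j^3 - 43*j - 42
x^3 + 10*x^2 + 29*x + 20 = (x + 1)*(x + 4)*(x + 5)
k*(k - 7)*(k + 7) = k^3 - 49*k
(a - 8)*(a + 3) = a^2 - 5*a - 24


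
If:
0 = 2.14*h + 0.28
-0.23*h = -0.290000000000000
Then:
No Solution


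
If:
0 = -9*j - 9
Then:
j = -1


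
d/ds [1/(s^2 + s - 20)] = (-2*s - 1)/(s^2 + s - 20)^2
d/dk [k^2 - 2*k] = 2*k - 2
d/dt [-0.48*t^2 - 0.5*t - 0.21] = -0.96*t - 0.5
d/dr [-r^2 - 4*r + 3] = -2*r - 4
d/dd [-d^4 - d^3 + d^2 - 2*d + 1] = -4*d^3 - 3*d^2 + 2*d - 2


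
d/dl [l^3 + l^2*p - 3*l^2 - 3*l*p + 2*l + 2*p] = 3*l^2 + 2*l*p - 6*l - 3*p + 2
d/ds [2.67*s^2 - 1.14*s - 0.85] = 5.34*s - 1.14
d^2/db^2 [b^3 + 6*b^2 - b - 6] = 6*b + 12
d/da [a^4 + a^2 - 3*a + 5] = 4*a^3 + 2*a - 3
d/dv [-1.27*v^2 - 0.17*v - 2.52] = -2.54*v - 0.17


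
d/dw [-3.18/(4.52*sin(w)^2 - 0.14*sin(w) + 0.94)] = (28.7472*sin(w) - 0.4452)*cos(w)/(4.52*sin(w)^2 - 0.14*sin(w) + 0.94)^2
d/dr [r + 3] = 1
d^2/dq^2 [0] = 0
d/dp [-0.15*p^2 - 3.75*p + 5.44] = -0.3*p - 3.75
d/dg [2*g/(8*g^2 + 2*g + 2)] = (4*g^2 - g*(8*g + 1) + g + 1)/(4*g^2 + g + 1)^2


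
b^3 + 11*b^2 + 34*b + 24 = (b + 1)*(b + 4)*(b + 6)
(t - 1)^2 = t^2 - 2*t + 1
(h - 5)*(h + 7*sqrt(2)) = h^2 - 5*h + 7*sqrt(2)*h - 35*sqrt(2)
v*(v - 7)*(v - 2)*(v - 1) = v^4 - 10*v^3 + 23*v^2 - 14*v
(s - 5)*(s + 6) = s^2 + s - 30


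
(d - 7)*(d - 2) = d^2 - 9*d + 14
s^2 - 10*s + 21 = (s - 7)*(s - 3)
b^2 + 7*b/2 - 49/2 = (b - 7/2)*(b + 7)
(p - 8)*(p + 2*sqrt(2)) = p^2 - 8*p + 2*sqrt(2)*p - 16*sqrt(2)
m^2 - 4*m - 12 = (m - 6)*(m + 2)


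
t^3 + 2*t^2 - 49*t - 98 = (t - 7)*(t + 2)*(t + 7)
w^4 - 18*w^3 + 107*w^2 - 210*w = w*(w - 7)*(w - 6)*(w - 5)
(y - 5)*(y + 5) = y^2 - 25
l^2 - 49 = (l - 7)*(l + 7)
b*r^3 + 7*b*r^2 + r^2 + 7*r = r*(r + 7)*(b*r + 1)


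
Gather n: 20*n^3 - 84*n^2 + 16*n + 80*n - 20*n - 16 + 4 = 20*n^3 - 84*n^2 + 76*n - 12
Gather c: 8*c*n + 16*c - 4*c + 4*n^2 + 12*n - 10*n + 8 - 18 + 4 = c*(8*n + 12) + 4*n^2 + 2*n - 6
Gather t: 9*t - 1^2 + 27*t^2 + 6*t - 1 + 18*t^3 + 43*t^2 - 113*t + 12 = 18*t^3 + 70*t^2 - 98*t + 10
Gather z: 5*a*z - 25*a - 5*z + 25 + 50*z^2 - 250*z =-25*a + 50*z^2 + z*(5*a - 255) + 25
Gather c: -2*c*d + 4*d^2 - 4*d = -2*c*d + 4*d^2 - 4*d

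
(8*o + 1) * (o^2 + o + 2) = 8*o^3 + 9*o^2 + 17*o + 2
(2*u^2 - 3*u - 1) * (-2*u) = -4*u^3 + 6*u^2 + 2*u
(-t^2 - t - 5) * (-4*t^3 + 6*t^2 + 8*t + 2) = 4*t^5 - 2*t^4 + 6*t^3 - 40*t^2 - 42*t - 10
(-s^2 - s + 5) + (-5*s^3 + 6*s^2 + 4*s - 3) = -5*s^3 + 5*s^2 + 3*s + 2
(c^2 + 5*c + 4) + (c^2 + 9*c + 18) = 2*c^2 + 14*c + 22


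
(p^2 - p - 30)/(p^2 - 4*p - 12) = (p + 5)/(p + 2)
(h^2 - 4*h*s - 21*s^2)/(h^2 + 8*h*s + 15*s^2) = (h - 7*s)/(h + 5*s)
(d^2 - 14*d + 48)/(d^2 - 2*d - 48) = (d - 6)/(d + 6)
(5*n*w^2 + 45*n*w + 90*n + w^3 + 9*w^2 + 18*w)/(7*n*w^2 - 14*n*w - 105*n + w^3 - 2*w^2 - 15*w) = (5*n*w + 30*n + w^2 + 6*w)/(7*n*w - 35*n + w^2 - 5*w)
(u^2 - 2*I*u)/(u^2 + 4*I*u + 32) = u*(u - 2*I)/(u^2 + 4*I*u + 32)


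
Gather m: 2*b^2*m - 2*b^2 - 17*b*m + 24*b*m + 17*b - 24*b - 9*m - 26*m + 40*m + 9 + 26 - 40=-2*b^2 - 7*b + m*(2*b^2 + 7*b + 5) - 5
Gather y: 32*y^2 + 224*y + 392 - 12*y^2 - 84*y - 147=20*y^2 + 140*y + 245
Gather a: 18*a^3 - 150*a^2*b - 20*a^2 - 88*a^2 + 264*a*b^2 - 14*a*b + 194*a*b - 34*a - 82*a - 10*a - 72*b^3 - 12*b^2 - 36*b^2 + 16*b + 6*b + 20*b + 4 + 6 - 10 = 18*a^3 + a^2*(-150*b - 108) + a*(264*b^2 + 180*b - 126) - 72*b^3 - 48*b^2 + 42*b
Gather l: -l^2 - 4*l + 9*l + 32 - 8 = -l^2 + 5*l + 24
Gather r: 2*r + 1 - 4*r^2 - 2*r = 1 - 4*r^2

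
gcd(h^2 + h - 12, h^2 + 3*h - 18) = h - 3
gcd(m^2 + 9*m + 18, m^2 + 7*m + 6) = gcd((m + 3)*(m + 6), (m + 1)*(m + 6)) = m + 6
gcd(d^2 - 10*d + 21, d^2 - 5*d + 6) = d - 3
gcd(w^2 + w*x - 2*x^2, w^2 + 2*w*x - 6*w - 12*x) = w + 2*x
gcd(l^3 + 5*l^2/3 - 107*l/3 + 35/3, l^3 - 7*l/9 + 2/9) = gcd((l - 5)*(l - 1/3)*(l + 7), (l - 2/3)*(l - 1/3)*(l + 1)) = l - 1/3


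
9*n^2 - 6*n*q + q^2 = (-3*n + q)^2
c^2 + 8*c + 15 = (c + 3)*(c + 5)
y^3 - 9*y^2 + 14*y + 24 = (y - 6)*(y - 4)*(y + 1)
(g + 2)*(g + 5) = g^2 + 7*g + 10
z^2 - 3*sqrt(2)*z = z*(z - 3*sqrt(2))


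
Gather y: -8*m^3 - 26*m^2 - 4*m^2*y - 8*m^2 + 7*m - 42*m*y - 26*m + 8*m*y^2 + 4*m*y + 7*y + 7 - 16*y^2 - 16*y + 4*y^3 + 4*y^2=-8*m^3 - 34*m^2 - 19*m + 4*y^3 + y^2*(8*m - 12) + y*(-4*m^2 - 38*m - 9) + 7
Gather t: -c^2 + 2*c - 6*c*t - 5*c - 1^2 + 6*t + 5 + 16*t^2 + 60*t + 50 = -c^2 - 3*c + 16*t^2 + t*(66 - 6*c) + 54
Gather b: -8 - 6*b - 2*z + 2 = -6*b - 2*z - 6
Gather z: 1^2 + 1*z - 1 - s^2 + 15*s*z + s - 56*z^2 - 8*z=-s^2 + s - 56*z^2 + z*(15*s - 7)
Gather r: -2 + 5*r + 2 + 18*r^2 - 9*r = 18*r^2 - 4*r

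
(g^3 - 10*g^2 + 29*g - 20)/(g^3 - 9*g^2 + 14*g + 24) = (g^2 - 6*g + 5)/(g^2 - 5*g - 6)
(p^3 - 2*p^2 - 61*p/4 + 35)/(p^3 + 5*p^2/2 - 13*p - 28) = (p - 5/2)/(p + 2)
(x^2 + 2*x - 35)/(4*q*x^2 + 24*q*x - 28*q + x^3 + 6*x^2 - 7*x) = (x - 5)/(4*q*x - 4*q + x^2 - x)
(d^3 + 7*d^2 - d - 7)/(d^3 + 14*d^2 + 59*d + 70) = (d^2 - 1)/(d^2 + 7*d + 10)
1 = 1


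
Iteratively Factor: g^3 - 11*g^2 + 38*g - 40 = (g - 2)*(g^2 - 9*g + 20) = (g - 5)*(g - 2)*(g - 4)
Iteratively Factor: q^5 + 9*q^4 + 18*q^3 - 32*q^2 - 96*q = (q - 2)*(q^4 + 11*q^3 + 40*q^2 + 48*q) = (q - 2)*(q + 4)*(q^3 + 7*q^2 + 12*q) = q*(q - 2)*(q + 4)*(q^2 + 7*q + 12) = q*(q - 2)*(q + 4)^2*(q + 3)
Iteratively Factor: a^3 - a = (a - 1)*(a^2 + a) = (a - 1)*(a + 1)*(a)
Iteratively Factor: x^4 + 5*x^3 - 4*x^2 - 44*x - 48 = (x + 2)*(x^3 + 3*x^2 - 10*x - 24) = (x + 2)*(x + 4)*(x^2 - x - 6) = (x + 2)^2*(x + 4)*(x - 3)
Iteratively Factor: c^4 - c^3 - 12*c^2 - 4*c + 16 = (c + 2)*(c^3 - 3*c^2 - 6*c + 8) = (c - 4)*(c + 2)*(c^2 + c - 2) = (c - 4)*(c - 1)*(c + 2)*(c + 2)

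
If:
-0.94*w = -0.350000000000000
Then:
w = 0.37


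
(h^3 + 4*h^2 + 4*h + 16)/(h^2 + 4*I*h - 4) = (h^2 + 2*h*(2 - I) - 8*I)/(h + 2*I)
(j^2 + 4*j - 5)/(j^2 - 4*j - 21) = (-j^2 - 4*j + 5)/(-j^2 + 4*j + 21)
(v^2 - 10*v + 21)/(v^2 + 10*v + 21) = (v^2 - 10*v + 21)/(v^2 + 10*v + 21)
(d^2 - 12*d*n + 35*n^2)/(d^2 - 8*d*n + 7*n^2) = (d - 5*n)/(d - n)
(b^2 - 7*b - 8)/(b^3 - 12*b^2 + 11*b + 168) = (b + 1)/(b^2 - 4*b - 21)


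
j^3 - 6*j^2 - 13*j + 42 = (j - 7)*(j - 2)*(j + 3)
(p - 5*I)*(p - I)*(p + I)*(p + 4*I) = p^4 - I*p^3 + 21*p^2 - I*p + 20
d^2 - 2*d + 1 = (d - 1)^2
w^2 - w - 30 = (w - 6)*(w + 5)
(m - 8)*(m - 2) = m^2 - 10*m + 16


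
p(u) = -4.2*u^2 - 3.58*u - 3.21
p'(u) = -8.4*u - 3.58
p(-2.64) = -23.03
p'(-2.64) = 18.60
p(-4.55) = -73.87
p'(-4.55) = 34.64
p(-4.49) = -71.81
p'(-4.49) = 34.14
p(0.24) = -4.31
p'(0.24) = -5.60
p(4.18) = -91.56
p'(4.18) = -38.69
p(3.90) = -81.05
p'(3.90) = -36.34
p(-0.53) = -2.49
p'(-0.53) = 0.87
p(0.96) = -10.52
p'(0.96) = -11.64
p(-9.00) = -311.19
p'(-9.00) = 72.02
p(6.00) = -175.89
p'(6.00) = -53.98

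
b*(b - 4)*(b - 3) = b^3 - 7*b^2 + 12*b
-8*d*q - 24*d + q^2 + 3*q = (-8*d + q)*(q + 3)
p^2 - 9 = (p - 3)*(p + 3)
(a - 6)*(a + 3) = a^2 - 3*a - 18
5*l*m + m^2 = m*(5*l + m)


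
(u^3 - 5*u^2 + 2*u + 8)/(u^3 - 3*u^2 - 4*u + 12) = (u^2 - 3*u - 4)/(u^2 - u - 6)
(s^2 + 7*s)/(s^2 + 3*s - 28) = s/(s - 4)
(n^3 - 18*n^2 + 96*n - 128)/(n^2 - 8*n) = n - 10 + 16/n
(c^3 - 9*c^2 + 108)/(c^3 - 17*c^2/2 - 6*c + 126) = 2*(c + 3)/(2*c + 7)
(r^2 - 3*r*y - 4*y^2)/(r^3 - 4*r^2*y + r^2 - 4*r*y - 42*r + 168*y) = (r + y)/(r^2 + r - 42)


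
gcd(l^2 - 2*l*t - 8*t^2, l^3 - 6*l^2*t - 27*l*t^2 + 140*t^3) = -l + 4*t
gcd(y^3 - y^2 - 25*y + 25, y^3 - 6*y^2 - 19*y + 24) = y - 1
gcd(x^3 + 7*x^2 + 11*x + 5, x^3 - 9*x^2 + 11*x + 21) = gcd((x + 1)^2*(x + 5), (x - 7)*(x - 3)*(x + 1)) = x + 1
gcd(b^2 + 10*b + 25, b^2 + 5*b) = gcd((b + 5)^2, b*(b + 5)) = b + 5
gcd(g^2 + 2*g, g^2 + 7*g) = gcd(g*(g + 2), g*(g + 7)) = g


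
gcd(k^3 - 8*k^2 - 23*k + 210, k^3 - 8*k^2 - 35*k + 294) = k - 7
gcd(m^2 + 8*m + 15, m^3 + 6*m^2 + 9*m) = m + 3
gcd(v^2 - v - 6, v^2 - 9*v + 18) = v - 3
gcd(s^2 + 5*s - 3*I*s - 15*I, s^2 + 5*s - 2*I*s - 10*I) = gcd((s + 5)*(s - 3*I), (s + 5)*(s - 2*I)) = s + 5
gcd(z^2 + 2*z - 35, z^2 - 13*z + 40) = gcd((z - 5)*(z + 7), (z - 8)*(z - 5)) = z - 5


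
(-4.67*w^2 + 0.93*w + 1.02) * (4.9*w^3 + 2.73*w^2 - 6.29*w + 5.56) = -22.883*w^5 - 8.1921*w^4 + 36.9112*w^3 - 29.0303*w^2 - 1.245*w + 5.6712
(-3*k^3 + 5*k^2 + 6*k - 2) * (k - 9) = -3*k^4 + 32*k^3 - 39*k^2 - 56*k + 18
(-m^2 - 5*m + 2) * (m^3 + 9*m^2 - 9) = -m^5 - 14*m^4 - 43*m^3 + 27*m^2 + 45*m - 18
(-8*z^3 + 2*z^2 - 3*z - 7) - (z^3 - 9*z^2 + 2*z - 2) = -9*z^3 + 11*z^2 - 5*z - 5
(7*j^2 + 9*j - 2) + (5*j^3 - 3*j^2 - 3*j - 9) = 5*j^3 + 4*j^2 + 6*j - 11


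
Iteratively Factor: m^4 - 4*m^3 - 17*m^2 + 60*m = (m + 4)*(m^3 - 8*m^2 + 15*m) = m*(m + 4)*(m^2 - 8*m + 15) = m*(m - 5)*(m + 4)*(m - 3)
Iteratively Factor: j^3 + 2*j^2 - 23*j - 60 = (j - 5)*(j^2 + 7*j + 12) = (j - 5)*(j + 3)*(j + 4)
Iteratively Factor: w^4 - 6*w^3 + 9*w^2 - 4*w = (w - 1)*(w^3 - 5*w^2 + 4*w) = (w - 1)^2*(w^2 - 4*w) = (w - 4)*(w - 1)^2*(w)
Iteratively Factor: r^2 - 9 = (r - 3)*(r + 3)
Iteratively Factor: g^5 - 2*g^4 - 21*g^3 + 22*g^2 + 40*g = (g + 1)*(g^4 - 3*g^3 - 18*g^2 + 40*g) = g*(g + 1)*(g^3 - 3*g^2 - 18*g + 40) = g*(g + 1)*(g + 4)*(g^2 - 7*g + 10) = g*(g - 2)*(g + 1)*(g + 4)*(g - 5)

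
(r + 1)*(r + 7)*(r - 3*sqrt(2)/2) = r^3 - 3*sqrt(2)*r^2/2 + 8*r^2 - 12*sqrt(2)*r + 7*r - 21*sqrt(2)/2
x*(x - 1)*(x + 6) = x^3 + 5*x^2 - 6*x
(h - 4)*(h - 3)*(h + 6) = h^3 - h^2 - 30*h + 72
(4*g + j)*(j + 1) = 4*g*j + 4*g + j^2 + j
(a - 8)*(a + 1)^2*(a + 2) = a^4 - 4*a^3 - 27*a^2 - 38*a - 16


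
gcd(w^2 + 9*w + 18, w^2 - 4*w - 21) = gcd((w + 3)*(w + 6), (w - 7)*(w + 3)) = w + 3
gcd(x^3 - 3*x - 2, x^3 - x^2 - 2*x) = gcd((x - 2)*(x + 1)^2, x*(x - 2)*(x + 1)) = x^2 - x - 2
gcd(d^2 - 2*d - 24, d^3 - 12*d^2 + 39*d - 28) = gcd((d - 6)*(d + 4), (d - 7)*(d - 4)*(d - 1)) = 1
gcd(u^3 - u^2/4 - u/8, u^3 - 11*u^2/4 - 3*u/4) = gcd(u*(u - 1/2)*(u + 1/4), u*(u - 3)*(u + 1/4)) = u^2 + u/4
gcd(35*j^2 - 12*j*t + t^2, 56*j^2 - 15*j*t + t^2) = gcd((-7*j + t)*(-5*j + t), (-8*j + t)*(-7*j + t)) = -7*j + t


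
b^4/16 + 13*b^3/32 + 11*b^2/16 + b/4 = b*(b/4 + 1/2)*(b/4 + 1)*(b + 1/2)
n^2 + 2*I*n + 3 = (n - I)*(n + 3*I)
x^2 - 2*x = x*(x - 2)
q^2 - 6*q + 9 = (q - 3)^2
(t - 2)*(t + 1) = t^2 - t - 2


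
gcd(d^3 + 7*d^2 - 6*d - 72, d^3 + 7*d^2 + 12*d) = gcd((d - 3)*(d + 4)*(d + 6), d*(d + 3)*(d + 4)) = d + 4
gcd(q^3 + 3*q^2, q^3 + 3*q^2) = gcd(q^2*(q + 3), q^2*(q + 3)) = q^3 + 3*q^2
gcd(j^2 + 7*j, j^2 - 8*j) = j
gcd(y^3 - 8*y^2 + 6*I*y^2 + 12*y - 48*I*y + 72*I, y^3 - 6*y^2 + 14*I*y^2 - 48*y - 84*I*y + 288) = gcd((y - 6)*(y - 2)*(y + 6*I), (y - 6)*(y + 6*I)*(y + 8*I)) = y^2 + y*(-6 + 6*I) - 36*I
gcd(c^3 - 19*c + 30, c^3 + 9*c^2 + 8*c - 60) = c^2 + 3*c - 10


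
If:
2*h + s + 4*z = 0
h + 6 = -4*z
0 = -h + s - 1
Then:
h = 5/2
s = 7/2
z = -17/8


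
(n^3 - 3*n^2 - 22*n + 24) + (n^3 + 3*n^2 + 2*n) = 2*n^3 - 20*n + 24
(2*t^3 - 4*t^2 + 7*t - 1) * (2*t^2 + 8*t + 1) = 4*t^5 + 8*t^4 - 16*t^3 + 50*t^2 - t - 1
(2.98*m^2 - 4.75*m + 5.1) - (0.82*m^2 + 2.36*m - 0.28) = 2.16*m^2 - 7.11*m + 5.38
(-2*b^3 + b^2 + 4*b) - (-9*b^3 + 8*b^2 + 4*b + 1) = 7*b^3 - 7*b^2 - 1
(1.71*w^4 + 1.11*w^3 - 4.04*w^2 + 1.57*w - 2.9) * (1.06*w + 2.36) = 1.8126*w^5 + 5.2122*w^4 - 1.6628*w^3 - 7.8702*w^2 + 0.6312*w - 6.844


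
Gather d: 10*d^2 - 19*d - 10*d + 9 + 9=10*d^2 - 29*d + 18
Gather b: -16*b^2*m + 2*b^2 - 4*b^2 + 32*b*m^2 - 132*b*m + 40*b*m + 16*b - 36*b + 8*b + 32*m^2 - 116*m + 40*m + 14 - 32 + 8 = b^2*(-16*m - 2) + b*(32*m^2 - 92*m - 12) + 32*m^2 - 76*m - 10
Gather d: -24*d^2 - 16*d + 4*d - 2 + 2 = -24*d^2 - 12*d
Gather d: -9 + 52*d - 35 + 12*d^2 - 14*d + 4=12*d^2 + 38*d - 40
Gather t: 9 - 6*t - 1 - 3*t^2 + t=-3*t^2 - 5*t + 8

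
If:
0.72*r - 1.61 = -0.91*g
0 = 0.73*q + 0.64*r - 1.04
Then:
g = 1.76923076923077 - 0.791208791208791*r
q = 1.42465753424658 - 0.876712328767123*r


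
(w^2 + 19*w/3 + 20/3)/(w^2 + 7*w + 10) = (w + 4/3)/(w + 2)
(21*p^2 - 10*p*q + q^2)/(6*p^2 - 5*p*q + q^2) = (7*p - q)/(2*p - q)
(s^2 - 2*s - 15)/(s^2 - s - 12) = (s - 5)/(s - 4)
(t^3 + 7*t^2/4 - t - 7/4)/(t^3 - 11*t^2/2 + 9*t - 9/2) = (4*t^2 + 11*t + 7)/(2*(2*t^2 - 9*t + 9))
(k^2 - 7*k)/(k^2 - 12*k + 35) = k/(k - 5)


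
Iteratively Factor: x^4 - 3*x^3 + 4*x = (x - 2)*(x^3 - x^2 - 2*x) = x*(x - 2)*(x^2 - x - 2) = x*(x - 2)^2*(x + 1)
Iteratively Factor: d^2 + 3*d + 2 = (d + 1)*(d + 2)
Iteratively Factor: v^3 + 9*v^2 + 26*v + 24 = (v + 3)*(v^2 + 6*v + 8) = (v + 2)*(v + 3)*(v + 4)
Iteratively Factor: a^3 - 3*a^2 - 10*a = (a + 2)*(a^2 - 5*a) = (a - 5)*(a + 2)*(a)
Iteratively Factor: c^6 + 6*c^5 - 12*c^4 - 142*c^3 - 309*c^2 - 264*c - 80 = (c + 1)*(c^5 + 5*c^4 - 17*c^3 - 125*c^2 - 184*c - 80) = (c + 1)*(c + 4)*(c^4 + c^3 - 21*c^2 - 41*c - 20) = (c + 1)^2*(c + 4)*(c^3 - 21*c - 20) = (c + 1)^3*(c + 4)*(c^2 - c - 20) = (c - 5)*(c + 1)^3*(c + 4)*(c + 4)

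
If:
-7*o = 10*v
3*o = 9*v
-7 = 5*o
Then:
No Solution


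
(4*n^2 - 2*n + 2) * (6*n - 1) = 24*n^3 - 16*n^2 + 14*n - 2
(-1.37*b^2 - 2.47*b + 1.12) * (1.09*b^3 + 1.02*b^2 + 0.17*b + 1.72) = -1.4933*b^5 - 4.0897*b^4 - 1.5315*b^3 - 1.6339*b^2 - 4.058*b + 1.9264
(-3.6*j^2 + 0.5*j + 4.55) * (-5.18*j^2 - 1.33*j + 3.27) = 18.648*j^4 + 2.198*j^3 - 36.006*j^2 - 4.4165*j + 14.8785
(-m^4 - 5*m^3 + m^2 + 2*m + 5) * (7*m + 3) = -7*m^5 - 38*m^4 - 8*m^3 + 17*m^2 + 41*m + 15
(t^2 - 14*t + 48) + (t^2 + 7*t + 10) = 2*t^2 - 7*t + 58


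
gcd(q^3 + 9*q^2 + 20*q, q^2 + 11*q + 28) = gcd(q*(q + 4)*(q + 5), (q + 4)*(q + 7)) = q + 4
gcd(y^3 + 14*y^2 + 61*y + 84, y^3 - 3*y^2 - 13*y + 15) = y + 3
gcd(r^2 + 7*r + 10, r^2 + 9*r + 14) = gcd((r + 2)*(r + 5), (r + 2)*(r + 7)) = r + 2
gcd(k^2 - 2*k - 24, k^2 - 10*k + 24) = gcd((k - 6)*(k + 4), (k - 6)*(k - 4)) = k - 6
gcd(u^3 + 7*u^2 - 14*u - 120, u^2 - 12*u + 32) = u - 4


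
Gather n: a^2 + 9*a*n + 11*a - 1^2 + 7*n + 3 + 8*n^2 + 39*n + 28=a^2 + 11*a + 8*n^2 + n*(9*a + 46) + 30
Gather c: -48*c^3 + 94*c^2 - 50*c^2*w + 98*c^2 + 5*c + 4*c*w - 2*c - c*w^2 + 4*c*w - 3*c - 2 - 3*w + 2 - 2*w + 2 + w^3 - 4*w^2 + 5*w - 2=-48*c^3 + c^2*(192 - 50*w) + c*(-w^2 + 8*w) + w^3 - 4*w^2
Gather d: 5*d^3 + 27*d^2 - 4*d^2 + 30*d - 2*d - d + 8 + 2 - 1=5*d^3 + 23*d^2 + 27*d + 9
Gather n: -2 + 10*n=10*n - 2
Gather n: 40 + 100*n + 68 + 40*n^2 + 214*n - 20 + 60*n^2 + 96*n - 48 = 100*n^2 + 410*n + 40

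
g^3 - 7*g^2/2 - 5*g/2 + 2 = (g - 4)*(g - 1/2)*(g + 1)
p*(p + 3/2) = p^2 + 3*p/2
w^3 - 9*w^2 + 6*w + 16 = (w - 8)*(w - 2)*(w + 1)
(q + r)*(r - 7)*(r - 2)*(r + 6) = q*r^3 - 3*q*r^2 - 40*q*r + 84*q + r^4 - 3*r^3 - 40*r^2 + 84*r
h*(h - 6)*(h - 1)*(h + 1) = h^4 - 6*h^3 - h^2 + 6*h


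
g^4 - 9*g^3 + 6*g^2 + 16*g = g*(g - 8)*(g - 2)*(g + 1)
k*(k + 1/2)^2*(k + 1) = k^4 + 2*k^3 + 5*k^2/4 + k/4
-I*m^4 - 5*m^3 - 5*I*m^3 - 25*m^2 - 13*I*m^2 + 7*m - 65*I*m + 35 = (m + 5)*(m - 7*I)*(m + I)*(-I*m + 1)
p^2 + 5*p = p*(p + 5)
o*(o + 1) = o^2 + o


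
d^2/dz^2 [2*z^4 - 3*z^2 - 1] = 24*z^2 - 6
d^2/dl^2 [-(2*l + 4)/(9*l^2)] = 4*(-l - 6)/(9*l^4)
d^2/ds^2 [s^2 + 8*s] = 2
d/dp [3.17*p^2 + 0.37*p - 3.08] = 6.34*p + 0.37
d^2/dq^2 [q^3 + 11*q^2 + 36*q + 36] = 6*q + 22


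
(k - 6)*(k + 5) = k^2 - k - 30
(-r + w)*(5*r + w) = -5*r^2 + 4*r*w + w^2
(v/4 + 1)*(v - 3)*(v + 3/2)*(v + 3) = v^4/4 + 11*v^3/8 - 3*v^2/4 - 99*v/8 - 27/2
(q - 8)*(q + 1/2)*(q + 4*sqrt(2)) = q^3 - 15*q^2/2 + 4*sqrt(2)*q^2 - 30*sqrt(2)*q - 4*q - 16*sqrt(2)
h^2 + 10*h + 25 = (h + 5)^2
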